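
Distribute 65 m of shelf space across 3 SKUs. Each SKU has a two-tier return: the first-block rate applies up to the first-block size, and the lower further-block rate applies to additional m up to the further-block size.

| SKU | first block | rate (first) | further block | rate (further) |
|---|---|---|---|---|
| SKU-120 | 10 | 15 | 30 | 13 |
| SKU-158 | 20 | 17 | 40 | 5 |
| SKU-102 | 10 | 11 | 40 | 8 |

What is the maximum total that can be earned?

Order all 6 blocks by rate: SKU-158/first 17 > SKU-120/first 15 > SKU-120/second 13 > SKU-102/first 11 > SKU-102/second 8 > SKU-158/second 5.
SKU-158/first (17): +20 → 45 left.
SKU-120/first (15): +10 → 35 left.
Fill SKU-120 second block (30 at 13) → 5 left.
5 remain; put them into SKU-102 first at 11.
Total = 17×20 + 15×10 + 13×30 + 11×5 = 935.

935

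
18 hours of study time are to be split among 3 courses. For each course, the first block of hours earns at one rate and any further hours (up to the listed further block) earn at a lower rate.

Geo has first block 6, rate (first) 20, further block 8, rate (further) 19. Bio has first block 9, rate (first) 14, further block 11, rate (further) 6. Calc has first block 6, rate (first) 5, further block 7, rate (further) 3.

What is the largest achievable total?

Rank every tier by rate: Geo/tier1 20 > Geo/tier2 19 > Bio/tier1 14 > Bio/tier2 6 > Calc/tier1 5 > Calc/tier2 3.
Geo tier1 at 20: fill all 6 → 12 left.
Geo tier2 at 19: fill all 8 → 4 left.
Bio/tier1: +4 of 9 at 14; pool empty.
Total = 20×6 + 19×8 + 14×4 = 328.

328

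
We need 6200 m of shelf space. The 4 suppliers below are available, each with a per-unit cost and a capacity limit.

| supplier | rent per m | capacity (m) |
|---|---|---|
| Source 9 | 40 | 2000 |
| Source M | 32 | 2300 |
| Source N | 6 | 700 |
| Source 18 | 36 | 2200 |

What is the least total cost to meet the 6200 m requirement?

197000

Use suppliers in increasing cost order.
Source N (6): use full 700 — 5500 m to go.
Take 2300 from Source M at 32 — need 3200 more.
Take 2200 from Source 18 at 36 — need 1000 more.
Source 9 (40): take the remaining 1000 — done.
Cost = 700×6 + 2300×32 + 2200×36 + 1000×40 = 197000.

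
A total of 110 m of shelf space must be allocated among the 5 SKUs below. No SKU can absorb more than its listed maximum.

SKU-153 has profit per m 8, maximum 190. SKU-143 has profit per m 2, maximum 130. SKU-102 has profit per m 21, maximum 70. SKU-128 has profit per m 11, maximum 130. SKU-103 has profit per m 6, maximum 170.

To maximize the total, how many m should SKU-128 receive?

40

Rank by profit per m: SKU-102 21 > SKU-128 11 > SKU-153 8 > SKU-103 6 > SKU-143 2.
Give SKU-102 70 to hit its cap of 70 — 40 left.
SKU-128 has room for 130 but only 40 remain, so it gets 40.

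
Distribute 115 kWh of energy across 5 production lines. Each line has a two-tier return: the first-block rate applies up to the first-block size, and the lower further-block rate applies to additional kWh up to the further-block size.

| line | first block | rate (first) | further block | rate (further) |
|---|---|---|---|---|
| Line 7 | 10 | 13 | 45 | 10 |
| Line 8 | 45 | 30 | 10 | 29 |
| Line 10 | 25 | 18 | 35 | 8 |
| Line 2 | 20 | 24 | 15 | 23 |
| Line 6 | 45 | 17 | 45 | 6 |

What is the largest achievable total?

2915

Rank every tier by rate: Line 8/tier1 30 > Line 8/tier2 29 > Line 2/tier1 24 > Line 2/tier2 23 > Line 10/tier1 18 > Line 6/tier1 17 > Line 7/tier1 13 > Line 7/tier2 10 > Line 10/tier2 8 > Line 6/tier2 6.
Line 8 tier1 at 30: fill all 45 → 70 left.
Line 8/tier2 (29): +10 → 60 left.
Line 2 tier1 at 24: fill all 20 → 40 left.
Fill Line 2 tier2 block (15 at 23) → 25 left.
Fill Line 10 tier1 block (25 at 18) → 0 left.
Total = 30×45 + 29×10 + 24×20 + 23×15 + 18×25 = 2915.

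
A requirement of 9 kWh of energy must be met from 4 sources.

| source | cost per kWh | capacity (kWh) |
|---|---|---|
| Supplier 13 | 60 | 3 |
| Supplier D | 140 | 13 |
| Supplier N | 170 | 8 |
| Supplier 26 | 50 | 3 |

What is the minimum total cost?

750

Fill from the cheapest source first.
Supplier 26 at 50: take all 3 kWh — 6 still needed.
Supplier 13 (60): use full 3 — 3 kWh to go.
Take 3 from Supplier D at 140 to finish.
Supplier N: unused.
Cost = 3×50 + 3×60 + 3×140 = 750.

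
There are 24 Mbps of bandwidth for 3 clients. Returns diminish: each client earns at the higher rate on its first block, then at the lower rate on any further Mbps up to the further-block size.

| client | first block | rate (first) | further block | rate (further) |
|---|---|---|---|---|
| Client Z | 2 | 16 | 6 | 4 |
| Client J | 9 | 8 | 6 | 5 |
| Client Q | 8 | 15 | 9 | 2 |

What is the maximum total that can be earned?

249

Order all 6 blocks by rate: Client Z/first 16 > Client Q/first 15 > Client J/first 8 > Client J/second 5 > Client Z/second 4 > Client Q/second 2.
Client Z/first (16): +2 — 22 left.
Client Q/first (15): +8 — 14 left.
Client J/first (8): +9 — 5 left.
Client J second at 5: only 5 left, fill 5.
Total = 16×2 + 15×8 + 8×9 + 5×5 = 249.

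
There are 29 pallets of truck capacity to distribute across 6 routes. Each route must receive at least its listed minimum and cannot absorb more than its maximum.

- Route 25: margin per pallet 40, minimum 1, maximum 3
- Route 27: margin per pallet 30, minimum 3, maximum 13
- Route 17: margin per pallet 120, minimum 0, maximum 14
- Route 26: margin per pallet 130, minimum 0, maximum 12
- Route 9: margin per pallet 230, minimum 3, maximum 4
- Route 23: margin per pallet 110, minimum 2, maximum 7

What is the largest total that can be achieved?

Meeting every minimum uses 1+3+0+0+3+2 = 9 pallets, leaving 20.
Highest margin per pallet first: Route 9 230 > Route 26 130 > Route 17 120 > Route 23 110 > Route 25 40 > Route 27 30.
Route 9: +1 to 4 (cap) → 19 left.
Route 26: +12 to 12 (cap) → 7 left.
Only 7 left; Route 17 takes them to reach 7.
Total = 40×1 + 30×3 + 120×7 + 130×12 + 230×4 + 110×2 = 3670.

3670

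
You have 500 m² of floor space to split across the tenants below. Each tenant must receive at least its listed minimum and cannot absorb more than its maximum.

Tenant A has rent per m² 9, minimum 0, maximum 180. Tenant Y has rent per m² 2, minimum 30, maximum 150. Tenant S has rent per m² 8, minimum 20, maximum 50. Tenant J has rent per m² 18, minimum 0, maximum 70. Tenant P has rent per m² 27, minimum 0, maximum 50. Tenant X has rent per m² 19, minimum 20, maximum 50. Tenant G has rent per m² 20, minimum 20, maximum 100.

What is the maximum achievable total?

Meeting every minimum uses 0+30+20+0+0+20+20 = 90 m², leaving 410.
Rank by rent per m²: Tenant P 27 > Tenant G 20 > Tenant X 19 > Tenant J 18 > Tenant A 9 > Tenant S 8 > Tenant Y 2.
Tenant P takes 50 more to reach its cap of 50 — 360 left.
Tenant G takes 80 more to reach its cap of 100 — 280 left.
Give Tenant X 30 more to hit its cap of 50 — 250 left.
Give Tenant J 70 more to hit its cap of 70 — 180 left.
Give Tenant A 180 more to hit its cap of 180 — 0 left.
Total = 9×180 + 2×30 + 8×20 + 18×70 + 27×50 + 19×50 + 20×100 = 7400.

7400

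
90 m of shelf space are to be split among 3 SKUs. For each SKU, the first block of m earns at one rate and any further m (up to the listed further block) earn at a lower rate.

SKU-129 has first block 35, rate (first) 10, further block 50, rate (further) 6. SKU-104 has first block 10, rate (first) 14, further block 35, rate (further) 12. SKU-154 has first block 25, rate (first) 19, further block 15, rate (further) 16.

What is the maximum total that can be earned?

1325

Treat each block as its own option and order by rate: SKU-154/T1 19 > SKU-154/T2 16 > SKU-104/T1 14 > SKU-104/T2 12 > SKU-129/T1 10 > SKU-129/T2 6.
SKU-154 T1 at 19: fill all 25 — 65 left.
SKU-154/T2 (16): +15 — 50 left.
Fill SKU-104 T1 block (10 at 14) — 40 left.
SKU-104 T2 at 12: fill all 35 — 5 left.
SKU-129 T1 at 10: only 5 left, fill 5.
Total = 19×25 + 16×15 + 14×10 + 12×35 + 10×5 = 1325.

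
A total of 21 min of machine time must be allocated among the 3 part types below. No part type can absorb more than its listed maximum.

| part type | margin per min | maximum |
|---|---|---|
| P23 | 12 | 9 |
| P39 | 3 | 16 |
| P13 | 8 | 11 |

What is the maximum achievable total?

199

Highest margin per min first: P23 12 > P13 8 > P39 3.
P23: +9 to 9 (cap) → 12 left.
P13: +11 to 11 (cap) → 1 left.
P39 has room for 16 but only 1 remain, so it gets 1.
Total = 12×9 + 3×1 + 8×11 = 199.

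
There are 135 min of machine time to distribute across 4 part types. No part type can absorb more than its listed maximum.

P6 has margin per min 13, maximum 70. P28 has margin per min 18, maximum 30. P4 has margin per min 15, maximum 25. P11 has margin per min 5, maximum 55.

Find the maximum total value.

1875

Highest margin per min first: P28 18 > P4 15 > P6 13 > P11 5.
P28 takes 30 to reach its cap of 30 ; 105 left.
P4: +25 to 25 (cap) ; 80 left.
P6 takes 70 to reach its cap of 70 ; 10 left.
P11 has room for 55 but only 10 remain, so it gets 10.
Total = 13×70 + 18×30 + 15×25 + 5×10 = 1875.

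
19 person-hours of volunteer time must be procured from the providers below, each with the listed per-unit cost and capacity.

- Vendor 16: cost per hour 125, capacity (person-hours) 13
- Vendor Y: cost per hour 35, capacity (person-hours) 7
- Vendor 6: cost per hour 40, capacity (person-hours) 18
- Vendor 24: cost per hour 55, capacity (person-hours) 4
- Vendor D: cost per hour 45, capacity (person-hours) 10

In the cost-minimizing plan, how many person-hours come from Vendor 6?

12

Fill from the cheapest provider first.
Take 7 from Vendor Y at 35 ; need 12 more.
Vendor 6 at 40: take 12 of its 18 ; requirement met.
Vendor D, Vendor 24, Vendor 16: unused.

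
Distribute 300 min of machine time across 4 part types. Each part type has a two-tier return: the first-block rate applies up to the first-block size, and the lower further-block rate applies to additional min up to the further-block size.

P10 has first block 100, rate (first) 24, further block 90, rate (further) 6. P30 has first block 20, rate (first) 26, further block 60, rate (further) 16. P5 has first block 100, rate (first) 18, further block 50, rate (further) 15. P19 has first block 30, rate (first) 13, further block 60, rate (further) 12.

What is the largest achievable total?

5980

Order all 8 blocks by rate: P30/tier1 26 > P10/tier1 24 > P5/tier1 18 > P30/tier2 16 > P5/tier2 15 > P19/tier1 13 > P19/tier2 12 > P10/tier2 6.
P30/tier1 (26): +20 → 280 left.
P10/tier1 (24): +100 → 180 left.
P5 tier1 at 18: fill all 100 → 80 left.
P30 tier2 at 16: fill all 60 → 20 left.
P5 tier2 at 15: only 20 left, fill 20.
Total = 26×20 + 24×100 + 18×100 + 16×60 + 15×20 = 5980.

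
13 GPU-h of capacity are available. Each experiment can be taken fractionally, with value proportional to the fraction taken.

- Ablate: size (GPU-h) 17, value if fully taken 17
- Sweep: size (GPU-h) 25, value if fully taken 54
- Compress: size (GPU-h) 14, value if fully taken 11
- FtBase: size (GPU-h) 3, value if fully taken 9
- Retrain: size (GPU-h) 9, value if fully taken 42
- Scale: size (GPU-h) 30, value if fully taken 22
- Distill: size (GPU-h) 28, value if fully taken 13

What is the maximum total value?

53.16

Sort by value density: Retrain 42/9≈4.67, FtBase 9/3≈3, Sweep 54/25≈2.16, Ablate 17/17≈1, Compress 11/14≈0.786, Scale 22/30≈0.733, Distill 13/28≈0.464.
Retrain: take in full, 9 GPU-h for value 42 ; 4 left.
Take all of FtBase (3 GPU-h, value 9) ; 1 GPU-h left.
Only 1 GPU-h remain; take 1/25 of Sweep for value 54×1/25 = 2.16.
Total value = 53.16.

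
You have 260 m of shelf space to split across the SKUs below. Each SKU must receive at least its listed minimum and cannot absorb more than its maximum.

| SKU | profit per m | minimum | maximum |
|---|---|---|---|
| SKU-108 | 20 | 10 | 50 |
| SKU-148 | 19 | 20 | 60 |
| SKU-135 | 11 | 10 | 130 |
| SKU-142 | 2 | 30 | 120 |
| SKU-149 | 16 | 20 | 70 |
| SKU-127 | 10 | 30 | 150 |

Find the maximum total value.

3840

Meeting every minimum uses 10+20+10+30+20+30 = 120 m, leaving 140.
Highest profit per m first: SKU-108 20 > SKU-148 19 > SKU-149 16 > SKU-135 11 > SKU-127 10 > SKU-142 2.
Give SKU-108 40 more to hit its cap of 50 → 100 left.
SKU-148: +40 to 60 (cap) → 60 left.
Give SKU-149 50 more to hit its cap of 70 → 10 left.
Only 10 left; SKU-135 takes them to reach 20.
Total = 20×50 + 19×60 + 11×20 + 2×30 + 16×70 + 10×30 = 3840.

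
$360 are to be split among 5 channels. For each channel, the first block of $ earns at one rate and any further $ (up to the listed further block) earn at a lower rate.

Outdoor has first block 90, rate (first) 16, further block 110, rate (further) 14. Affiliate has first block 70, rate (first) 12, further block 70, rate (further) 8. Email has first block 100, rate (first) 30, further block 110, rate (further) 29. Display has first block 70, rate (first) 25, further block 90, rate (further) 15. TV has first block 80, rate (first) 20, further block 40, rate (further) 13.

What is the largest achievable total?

Rank every tier by rate: Email/first 30 > Email/second 29 > Display/first 25 > TV/first 20 > Outdoor/first 16 > Display/second 15 > Outdoor/second 14 > TV/second 13 > Affiliate/first 12 > Affiliate/second 8.
Email first at 30: fill all 100 ; 260 left.
Fill Email second block (110 at 29) ; 150 left.
Display/first (25): +70 ; 80 left.
TV/first (20): +80 ; 0 left.
Total = 30×100 + 29×110 + 25×70 + 20×80 = 9540.

9540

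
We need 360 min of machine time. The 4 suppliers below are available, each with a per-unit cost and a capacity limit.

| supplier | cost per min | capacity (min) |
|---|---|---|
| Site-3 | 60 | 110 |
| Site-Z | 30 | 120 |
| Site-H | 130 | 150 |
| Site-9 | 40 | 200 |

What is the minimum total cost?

Use suppliers in increasing cost order.
Site-Z at 30: take all 120 min ; 240 still needed.
Site-9 (40): use full 200 ; 40 min to go.
Site-3 (60): take the remaining 40 ; done.
Site-H: unused.
Cost = 120×30 + 200×40 + 40×60 = 14000.

14000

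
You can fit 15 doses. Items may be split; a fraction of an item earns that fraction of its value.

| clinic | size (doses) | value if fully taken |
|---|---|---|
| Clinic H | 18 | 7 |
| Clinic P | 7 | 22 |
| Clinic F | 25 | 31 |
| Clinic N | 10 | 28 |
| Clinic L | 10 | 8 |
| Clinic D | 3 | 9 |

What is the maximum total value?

45

Best value per unit of size first: Clinic P 22/7≈3.14, Clinic D 9/3≈3, Clinic N 28/10≈2.8, Clinic F 31/25≈1.24, Clinic L 8/10≈0.8, Clinic H 7/18≈0.389.
Clinic P: take in full, 7 doses for value 22 — 8 left.
Clinic D: take in full, 3 doses for value 9 — 5 left.
Fill the last 5 doses with part of Clinic N: 5/10 of it earns 14.
Total value = 45.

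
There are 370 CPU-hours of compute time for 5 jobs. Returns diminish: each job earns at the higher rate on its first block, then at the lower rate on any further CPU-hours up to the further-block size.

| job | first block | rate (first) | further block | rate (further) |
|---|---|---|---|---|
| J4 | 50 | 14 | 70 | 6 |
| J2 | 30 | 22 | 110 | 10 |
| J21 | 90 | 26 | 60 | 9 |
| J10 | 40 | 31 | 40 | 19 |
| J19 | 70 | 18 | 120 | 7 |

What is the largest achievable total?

7460

Rank every tier by rate: J10/first 31 > J21/first 26 > J2/first 22 > J10/second 19 > J19/first 18 > J4/first 14 > J2/second 10 > J21/second 9 > J19/second 7 > J4/second 6.
J10/first (31): +40 — 330 left.
J21/first (26): +90 — 240 left.
J2/first (22): +30 — 210 left.
J10/second (19): +40 — 170 left.
J19/first (18): +70 — 100 left.
Fill J4 first block (50 at 14) — 50 left.
J2 second at 10: only 50 left, fill 50.
Total = 31×40 + 26×90 + 22×30 + 19×40 + 18×70 + 14×50 + 10×50 = 7460.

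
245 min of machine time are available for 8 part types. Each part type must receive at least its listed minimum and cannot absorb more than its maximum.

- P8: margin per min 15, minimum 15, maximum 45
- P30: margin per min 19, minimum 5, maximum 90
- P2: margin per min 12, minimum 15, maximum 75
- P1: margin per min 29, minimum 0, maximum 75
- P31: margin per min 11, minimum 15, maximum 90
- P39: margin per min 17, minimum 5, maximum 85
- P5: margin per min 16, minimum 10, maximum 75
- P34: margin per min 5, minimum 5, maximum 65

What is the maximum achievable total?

4980

Meeting every minimum uses 15+5+15+0+15+5+10+5 = 70 min, leaving 175.
Rank by margin per min: P1 29 > P30 19 > P39 17 > P5 16 > P8 15 > P2 12 > P31 11 > P34 5.
P1: +75 to 75 (cap) — 100 left.
Give P30 85 more to hit its cap of 90 — 15 left.
P39: +15 (room for 80) → 20. Pool exhausted.
Total = 15×15 + 19×90 + 12×15 + 29×75 + 11×15 + 17×20 + 16×10 + 5×5 = 4980.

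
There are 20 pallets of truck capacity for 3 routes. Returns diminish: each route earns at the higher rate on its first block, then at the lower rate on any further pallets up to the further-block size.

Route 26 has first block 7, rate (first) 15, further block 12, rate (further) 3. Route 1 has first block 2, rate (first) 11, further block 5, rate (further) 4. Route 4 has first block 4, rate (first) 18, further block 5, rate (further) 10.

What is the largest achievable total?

Order all 6 blocks by rate: Route 4/T1 18 > Route 26/T1 15 > Route 1/T1 11 > Route 4/T2 10 > Route 1/T2 4 > Route 26/T2 3.
Route 4/T1 (18): +4 ; 16 left.
Route 26 T1 at 15: fill all 7 ; 9 left.
Fill Route 1 T1 block (2 at 11) ; 7 left.
Fill Route 4 T2 block (5 at 10) ; 2 left.
Route 1 T2 at 4: only 2 left, fill 2.
Total = 18×4 + 15×7 + 11×2 + 10×5 + 4×2 = 257.

257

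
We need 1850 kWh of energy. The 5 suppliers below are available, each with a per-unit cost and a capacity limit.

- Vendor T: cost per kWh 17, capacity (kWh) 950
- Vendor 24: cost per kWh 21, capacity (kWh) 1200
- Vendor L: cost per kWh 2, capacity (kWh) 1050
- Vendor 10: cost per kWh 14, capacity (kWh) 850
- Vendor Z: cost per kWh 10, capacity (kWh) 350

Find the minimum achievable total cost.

Use suppliers in increasing cost order.
Vendor L (2): use full 1050 → 800 kWh to go.
Vendor Z (10): use full 350 → 450 kWh to go.
Vendor 10 (14): take the remaining 450 → done.
Vendor T, Vendor 24: unused.
Cost = 1050×2 + 350×10 + 450×14 = 11900.

11900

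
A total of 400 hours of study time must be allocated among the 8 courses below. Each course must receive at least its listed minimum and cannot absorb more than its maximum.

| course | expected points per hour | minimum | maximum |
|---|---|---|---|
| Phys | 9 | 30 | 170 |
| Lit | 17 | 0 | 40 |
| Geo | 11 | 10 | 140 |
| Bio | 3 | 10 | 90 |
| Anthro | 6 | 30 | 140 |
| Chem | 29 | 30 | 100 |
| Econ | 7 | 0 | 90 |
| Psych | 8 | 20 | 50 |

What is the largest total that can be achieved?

6030

Meeting every minimum uses 30+0+10+10+30+30+0+20 = 130 hours, leaving 270.
Rank by expected points per hour: Chem 29 > Lit 17 > Geo 11 > Phys 9 > Psych 8 > Econ 7 > Anthro 6 > Bio 3.
Chem: +70 to 100 (cap) ; 200 left.
Give Lit 40 more to hit its cap of 40 ; 160 left.
Give Geo 130 more to hit its cap of 140 ; 30 left.
Phys: +30 (room for 140) → 60. Pool exhausted.
Total = 9×60 + 17×40 + 11×140 + 3×10 + 6×30 + 29×100 + 8×20 = 6030.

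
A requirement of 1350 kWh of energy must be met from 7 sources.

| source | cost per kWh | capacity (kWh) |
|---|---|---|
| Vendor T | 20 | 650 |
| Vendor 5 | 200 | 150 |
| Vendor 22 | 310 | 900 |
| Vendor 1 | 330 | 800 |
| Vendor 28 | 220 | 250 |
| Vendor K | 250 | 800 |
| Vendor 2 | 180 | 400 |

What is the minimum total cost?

Cheapest first:
Vendor T (20): use full 650 ; 700 kWh to go.
Vendor 2 at 180: take all 400 kWh ; 300 still needed.
Vendor 5 at 200: take all 150 kWh ; 150 still needed.
Vendor 28 at 220: take 150 of its 250 ; requirement met.
Vendor K, Vendor 22, Vendor 1: unused.
Cost = 650×20 + 400×180 + 150×200 + 150×220 = 148000.

148000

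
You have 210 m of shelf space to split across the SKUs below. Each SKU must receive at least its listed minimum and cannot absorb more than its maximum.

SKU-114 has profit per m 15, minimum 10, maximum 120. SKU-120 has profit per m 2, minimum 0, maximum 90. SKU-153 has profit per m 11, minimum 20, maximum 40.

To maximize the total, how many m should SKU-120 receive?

Meeting every minimum uses 10+0+20 = 30 m, leaving 180.
Highest profit per m first: SKU-114 15 > SKU-153 11 > SKU-120 2.
SKU-114: +110 to 120 (cap) — 70 left.
Give SKU-153 20 more to hit its cap of 40 — 50 left.
Only 50 left; SKU-120 takes them to reach 50.

50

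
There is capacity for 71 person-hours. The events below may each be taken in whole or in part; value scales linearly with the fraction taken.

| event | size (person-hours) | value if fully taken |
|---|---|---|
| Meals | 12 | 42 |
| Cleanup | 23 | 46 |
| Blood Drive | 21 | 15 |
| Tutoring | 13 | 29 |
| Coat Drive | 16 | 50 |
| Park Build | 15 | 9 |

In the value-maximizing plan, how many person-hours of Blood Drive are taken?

Rank by value-to-size ratio: Meals 42/12≈3.5, Coat Drive 50/16≈3.12, Tutoring 29/13≈2.23, Cleanup 46/23≈2, Blood Drive 15/21≈0.714, Park Build 9/15≈0.6.
All 12 person-hours of Meals fit (value 42) → 59 remain.
All 16 person-hours of Coat Drive fit (value 50) → 43 remain.
Take all of Tutoring (13 person-hours, value 29) → 30 person-hours left.
All 23 person-hours of Cleanup fit (value 46) → 7 remain.
Fill the last 7 person-hours with part of Blood Drive: 7/21 of it earns 5.

7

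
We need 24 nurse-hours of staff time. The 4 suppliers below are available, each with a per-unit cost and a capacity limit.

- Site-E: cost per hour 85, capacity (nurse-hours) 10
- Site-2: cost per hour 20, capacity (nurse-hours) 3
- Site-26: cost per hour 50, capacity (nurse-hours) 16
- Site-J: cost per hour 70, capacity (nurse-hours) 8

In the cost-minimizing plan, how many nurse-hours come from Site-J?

Fill from the cheapest supplier first.
Take 3 from Site-2 at 20 — need 21 more.
Take 16 from Site-26 at 50 — need 5 more.
Take 5 from Site-J at 70 to finish.
Site-E: unused.

5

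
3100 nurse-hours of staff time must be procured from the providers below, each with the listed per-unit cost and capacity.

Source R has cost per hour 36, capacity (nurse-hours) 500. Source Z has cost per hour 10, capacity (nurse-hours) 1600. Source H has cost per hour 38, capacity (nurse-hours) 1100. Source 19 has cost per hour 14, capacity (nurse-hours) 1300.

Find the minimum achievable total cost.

Fill from the cheapest provider first.
Take 1600 from Source Z at 10 — need 1500 more.
Source 19 (14): use full 1300 — 200 nurse-hours to go.
Take 200 from Source R at 36 to finish.
Source H: unused.
Cost = 1600×10 + 1300×14 + 200×36 = 41400.

41400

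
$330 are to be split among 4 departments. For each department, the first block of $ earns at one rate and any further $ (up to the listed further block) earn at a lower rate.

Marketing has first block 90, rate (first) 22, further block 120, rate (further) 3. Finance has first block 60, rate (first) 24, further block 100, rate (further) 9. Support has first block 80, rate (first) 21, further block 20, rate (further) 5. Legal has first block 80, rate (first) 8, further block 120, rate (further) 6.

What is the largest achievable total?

6000

Treat each block as its own option and order by rate: Finance/first 24 > Marketing/first 22 > Support/first 21 > Finance/second 9 > Legal/first 8 > Legal/second 6 > Support/second 5 > Marketing/second 3.
Finance first at 24: fill all 60 ; 270 left.
Fill Marketing first block (90 at 22) ; 180 left.
Support/first (21): +80 ; 100 left.
Finance/second (9): +100 ; 0 left.
Total = 24×60 + 22×90 + 21×80 + 9×100 = 6000.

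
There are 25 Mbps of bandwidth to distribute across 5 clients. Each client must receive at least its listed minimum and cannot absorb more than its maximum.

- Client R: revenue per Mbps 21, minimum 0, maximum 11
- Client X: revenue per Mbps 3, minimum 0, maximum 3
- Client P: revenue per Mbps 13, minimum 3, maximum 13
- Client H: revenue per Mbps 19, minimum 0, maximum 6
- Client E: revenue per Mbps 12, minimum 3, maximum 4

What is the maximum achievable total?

446

Meeting every minimum uses 0+0+3+0+3 = 6 Mbps, leaving 19.
Rank by revenue per Mbps: Client R 21 > Client H 19 > Client P 13 > Client E 12 > Client X 3.
Client R: +11 to 11 (cap) ; 8 left.
Client H: +6 to 6 (cap) ; 2 left.
Client P: +2 (room for 10) → 5. Pool exhausted.
Total = 21×11 + 13×5 + 19×6 + 12×3 = 446.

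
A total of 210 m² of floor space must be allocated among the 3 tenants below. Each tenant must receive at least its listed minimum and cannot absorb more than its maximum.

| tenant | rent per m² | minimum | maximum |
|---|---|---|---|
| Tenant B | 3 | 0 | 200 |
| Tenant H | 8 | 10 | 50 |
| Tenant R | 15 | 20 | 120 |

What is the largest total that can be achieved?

Meeting every minimum uses 0+10+20 = 30 m², leaving 180.
Highest rent per m² first: Tenant R 15 > Tenant H 8 > Tenant B 3.
Tenant R: +100 to 120 (cap) → 80 left.
Tenant H takes 40 more to reach its cap of 50 → 40 left.
Only 40 left; Tenant B takes them to reach 40.
Total = 3×40 + 8×50 + 15×120 = 2320.

2320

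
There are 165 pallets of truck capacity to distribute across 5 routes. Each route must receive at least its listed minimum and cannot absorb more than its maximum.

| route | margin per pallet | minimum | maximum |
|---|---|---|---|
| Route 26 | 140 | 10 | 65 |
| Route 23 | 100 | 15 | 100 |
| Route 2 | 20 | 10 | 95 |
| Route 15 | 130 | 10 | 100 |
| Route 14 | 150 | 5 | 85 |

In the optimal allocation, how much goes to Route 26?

Meeting every minimum uses 10+15+10+10+5 = 50 pallets, leaving 115.
Order the routes by margin per pallet: Route 14 150 > Route 26 140 > Route 15 130 > Route 23 100 > Route 2 20.
Route 14 takes 80 more to reach its cap of 85 ; 35 left.
Route 26: +35 (room for 55) → 45. Pool exhausted.

45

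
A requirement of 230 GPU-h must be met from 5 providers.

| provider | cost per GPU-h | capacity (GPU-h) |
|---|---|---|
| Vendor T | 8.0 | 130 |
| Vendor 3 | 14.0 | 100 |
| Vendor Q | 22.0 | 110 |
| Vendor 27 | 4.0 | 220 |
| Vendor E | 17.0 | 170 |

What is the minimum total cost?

Cheapest first:
Vendor 27 (4.0): use full 220 → 10 GPU-h to go.
Vendor T (8.0): take the remaining 10 → done.
Vendor 3, Vendor E, Vendor Q: unused.
Cost = 220×4.0 + 10×8.0 = 960.

960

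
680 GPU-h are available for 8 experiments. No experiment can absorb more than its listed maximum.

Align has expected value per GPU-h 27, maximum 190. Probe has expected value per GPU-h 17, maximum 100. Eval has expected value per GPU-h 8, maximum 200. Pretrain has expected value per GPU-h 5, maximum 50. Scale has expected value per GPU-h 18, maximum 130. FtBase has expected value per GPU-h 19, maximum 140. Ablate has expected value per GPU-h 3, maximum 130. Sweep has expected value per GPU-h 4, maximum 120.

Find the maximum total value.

12790

Order the experiments by expected value per GPU-h: Align 27 > FtBase 19 > Scale 18 > Probe 17 > Eval 8 > Pretrain 5 > Sweep 4 > Ablate 3.
Give Align 190 to hit its cap of 190 — 490 left.
Give FtBase 140 to hit its cap of 140 — 350 left.
Give Scale 130 to hit its cap of 130 — 220 left.
Give Probe 100 to hit its cap of 100 — 120 left.
Only 120 left; Eval takes them to reach 120.
Total = 27×190 + 17×100 + 8×120 + 18×130 + 19×140 = 12790.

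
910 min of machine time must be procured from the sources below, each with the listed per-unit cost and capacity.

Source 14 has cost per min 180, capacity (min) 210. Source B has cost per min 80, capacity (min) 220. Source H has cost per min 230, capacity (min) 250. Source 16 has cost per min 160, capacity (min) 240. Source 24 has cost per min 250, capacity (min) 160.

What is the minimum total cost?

Cheapest first:
Source B (80): use full 220 ; 690 min to go.
Source 16 at 160: take all 240 min ; 450 still needed.
Source 14 at 180: take all 210 min ; 240 still needed.
Take 240 from Source H at 230 to finish.
Source 24: unused.
Cost = 220×80 + 240×160 + 210×180 + 240×230 = 149000.

149000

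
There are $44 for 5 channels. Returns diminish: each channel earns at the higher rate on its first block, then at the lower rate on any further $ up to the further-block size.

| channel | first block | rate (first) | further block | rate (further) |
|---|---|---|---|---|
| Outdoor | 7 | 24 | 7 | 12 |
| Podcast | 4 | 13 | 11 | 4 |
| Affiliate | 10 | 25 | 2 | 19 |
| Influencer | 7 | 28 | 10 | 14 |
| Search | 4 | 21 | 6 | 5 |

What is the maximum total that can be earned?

928

Rank every tier by rate: Influencer/first 28 > Affiliate/first 25 > Outdoor/first 24 > Search/first 21 > Affiliate/second 19 > Influencer/second 14 > Podcast/first 13 > Outdoor/second 12 > Search/second 5 > Podcast/second 4.
Fill Influencer first block (7 at 28) ; 37 left.
Fill Affiliate first block (10 at 25) ; 27 left.
Outdoor first at 24: fill all 7 ; 20 left.
Fill Search first block (4 at 21) ; 16 left.
Affiliate second at 19: fill all 2 ; 14 left.
Influencer second at 14: fill all 10 ; 4 left.
Podcast/first (13): +4 ; 0 left.
Total = 28×7 + 25×10 + 24×7 + 21×4 + 19×2 + 14×10 + 13×4 = 928.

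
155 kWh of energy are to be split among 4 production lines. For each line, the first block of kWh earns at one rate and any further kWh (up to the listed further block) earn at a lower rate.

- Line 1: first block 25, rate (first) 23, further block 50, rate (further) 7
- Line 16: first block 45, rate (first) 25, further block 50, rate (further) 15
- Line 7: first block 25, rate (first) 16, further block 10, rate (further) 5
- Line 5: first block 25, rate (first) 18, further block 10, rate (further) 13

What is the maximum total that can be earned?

3075

Treat each block as its own option and order by rate: Line 16/first 25 > Line 1/first 23 > Line 5/first 18 > Line 7/first 16 > Line 16/second 15 > Line 5/second 13 > Line 1/second 7 > Line 7/second 5.
Fill Line 16 first block (45 at 25) — 110 left.
Line 1 first at 23: fill all 25 — 85 left.
Line 5 first at 18: fill all 25 — 60 left.
Fill Line 7 first block (25 at 16) — 35 left.
35 remain; put them into Line 16 second at 15.
Total = 25×45 + 23×25 + 18×25 + 16×25 + 15×35 = 3075.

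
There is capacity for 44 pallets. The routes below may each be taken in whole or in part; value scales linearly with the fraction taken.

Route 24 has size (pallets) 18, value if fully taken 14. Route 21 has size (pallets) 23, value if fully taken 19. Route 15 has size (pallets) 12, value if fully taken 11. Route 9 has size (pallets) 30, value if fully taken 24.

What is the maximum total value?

37.2

Rank by value-to-size ratio: Route 15 11/12≈0.917, Route 21 19/23≈0.826, Route 9 24/30≈0.8, Route 24 14/18≈0.778.
All 12 pallets of Route 15 fit (value 11) → 32 remain.
All 23 pallets of Route 21 fit (value 19) → 9 remain.
Fill the last 9 pallets with part of Route 9: 9/30 of it earns 7.2.
Total value = 37.2.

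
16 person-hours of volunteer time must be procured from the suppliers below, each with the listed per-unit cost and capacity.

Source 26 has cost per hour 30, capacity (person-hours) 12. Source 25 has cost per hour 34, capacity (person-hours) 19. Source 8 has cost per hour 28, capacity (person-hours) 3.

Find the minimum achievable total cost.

478

Use suppliers in increasing cost order.
Source 8 at 28: take all 3 person-hours ; 13 still needed.
Source 26 at 30: take all 12 person-hours ; 1 still needed.
Source 25 at 34: take 1 of its 19 ; requirement met.
Cost = 3×28 + 12×30 + 1×34 = 478.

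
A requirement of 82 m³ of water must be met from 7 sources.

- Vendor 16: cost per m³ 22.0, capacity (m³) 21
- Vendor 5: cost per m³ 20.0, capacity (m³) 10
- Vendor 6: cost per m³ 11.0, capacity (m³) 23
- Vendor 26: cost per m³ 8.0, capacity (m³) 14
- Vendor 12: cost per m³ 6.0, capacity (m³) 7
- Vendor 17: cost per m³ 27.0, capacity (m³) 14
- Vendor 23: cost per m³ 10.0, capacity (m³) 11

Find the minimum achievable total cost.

1091

Use sources in increasing cost order.
Take 7 from Vendor 12 at 6.0 ; need 75 more.
Take 14 from Vendor 26 at 8.0 ; need 61 more.
Vendor 23 (10.0): use full 11 ; 50 m³ to go.
Take 23 from Vendor 6 at 11.0 ; need 27 more.
Vendor 5 (20.0): use full 10 ; 17 m³ to go.
Vendor 16 at 22.0: take 17 of its 21 ; requirement met.
Vendor 17: unused.
Cost = 7×6.0 + 14×8.0 + 11×10.0 + 23×11.0 + 10×20.0 + 17×22.0 = 1091.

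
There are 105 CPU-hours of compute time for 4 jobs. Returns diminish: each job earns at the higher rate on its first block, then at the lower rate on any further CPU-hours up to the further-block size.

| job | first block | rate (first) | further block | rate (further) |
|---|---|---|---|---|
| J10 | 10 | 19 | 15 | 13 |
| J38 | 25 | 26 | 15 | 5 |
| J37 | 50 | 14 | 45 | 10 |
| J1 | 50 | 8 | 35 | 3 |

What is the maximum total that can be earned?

Treat each block as its own option and order by rate: J38/first 26 > J10/first 19 > J37/first 14 > J10/second 13 > J37/second 10 > J1/first 8 > J38/second 5 > J1/second 3.
Fill J38 first block (25 at 26) → 80 left.
J10/first (19): +10 → 70 left.
J37 first at 14: fill all 50 → 20 left.
J10/second (13): +15 → 5 left.
5 remain; put them into J37 second at 10.
Total = 26×25 + 19×10 + 14×50 + 13×15 + 10×5 = 1785.

1785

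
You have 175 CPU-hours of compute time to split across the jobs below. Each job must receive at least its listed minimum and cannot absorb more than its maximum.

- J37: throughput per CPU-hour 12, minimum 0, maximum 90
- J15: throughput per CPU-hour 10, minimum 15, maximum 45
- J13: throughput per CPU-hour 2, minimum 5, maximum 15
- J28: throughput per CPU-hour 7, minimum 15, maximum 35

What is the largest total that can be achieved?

1785

Meeting every minimum uses 0+15+5+15 = 35 CPU-hours, leaving 140.
Highest throughput per CPU-hour first: J37 12 > J15 10 > J28 7 > J13 2.
Give J37 90 more to hit its cap of 90 — 50 left.
J15: +30 to 45 (cap) — 20 left.
Give J28 20 more to hit its cap of 35 — 0 left.
Total = 12×90 + 10×45 + 2×5 + 7×35 = 1785.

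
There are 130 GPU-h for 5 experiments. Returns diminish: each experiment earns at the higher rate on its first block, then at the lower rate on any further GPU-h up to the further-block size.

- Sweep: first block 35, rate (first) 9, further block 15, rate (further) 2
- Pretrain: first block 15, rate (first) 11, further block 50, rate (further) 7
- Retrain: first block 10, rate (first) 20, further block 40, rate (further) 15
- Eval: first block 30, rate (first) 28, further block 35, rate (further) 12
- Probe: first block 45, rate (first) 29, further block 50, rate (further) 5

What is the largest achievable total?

3005

Order all 10 blocks by rate: Probe/tier1 29 > Eval/tier1 28 > Retrain/tier1 20 > Retrain/tier2 15 > Eval/tier2 12 > Pretrain/tier1 11 > Sweep/tier1 9 > Pretrain/tier2 7 > Probe/tier2 5 > Sweep/tier2 2.
Fill Probe tier1 block (45 at 29) → 85 left.
Eval/tier1 (28): +30 → 55 left.
Fill Retrain tier1 block (10 at 20) → 45 left.
Retrain/tier2 (15): +40 → 5 left.
Eval/tier2: +5 of 35 at 12; pool empty.
Total = 29×45 + 28×30 + 20×10 + 15×40 + 12×5 = 3005.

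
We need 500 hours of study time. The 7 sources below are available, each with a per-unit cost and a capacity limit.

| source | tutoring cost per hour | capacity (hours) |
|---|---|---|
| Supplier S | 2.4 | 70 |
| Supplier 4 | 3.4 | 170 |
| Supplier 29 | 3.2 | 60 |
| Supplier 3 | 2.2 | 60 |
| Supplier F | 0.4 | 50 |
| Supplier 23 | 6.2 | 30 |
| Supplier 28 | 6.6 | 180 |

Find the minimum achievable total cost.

1672

Fill from the cheapest source first.
Take 50 from Supplier F at 0.4 — need 450 more.
Take 60 from Supplier 3 at 2.2 — need 390 more.
Supplier S (2.4): use full 70 — 320 hours to go.
Supplier 29 (3.2): use full 60 — 260 hours to go.
Supplier 4 (3.4): use full 170 — 90 hours to go.
Supplier 23 (6.2): use full 30 — 60 hours to go.
Supplier 28 at 6.6: take 60 of its 180 — requirement met.
Cost = 50×0.4 + 60×2.2 + 70×2.4 + 60×3.2 + 170×3.4 + 30×6.2 + 60×6.6 = 1672.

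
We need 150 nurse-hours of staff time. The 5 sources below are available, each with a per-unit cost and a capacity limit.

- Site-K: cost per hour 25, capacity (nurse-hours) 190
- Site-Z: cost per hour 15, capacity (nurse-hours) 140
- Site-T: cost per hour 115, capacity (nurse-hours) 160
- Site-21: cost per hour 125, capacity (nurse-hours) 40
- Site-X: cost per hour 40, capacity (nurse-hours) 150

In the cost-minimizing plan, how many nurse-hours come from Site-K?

10

Use sources in increasing cost order.
Take 140 from Site-Z at 15 — need 10 more.
Take 10 from Site-K at 25 to finish.
Site-X, Site-T, Site-21: unused.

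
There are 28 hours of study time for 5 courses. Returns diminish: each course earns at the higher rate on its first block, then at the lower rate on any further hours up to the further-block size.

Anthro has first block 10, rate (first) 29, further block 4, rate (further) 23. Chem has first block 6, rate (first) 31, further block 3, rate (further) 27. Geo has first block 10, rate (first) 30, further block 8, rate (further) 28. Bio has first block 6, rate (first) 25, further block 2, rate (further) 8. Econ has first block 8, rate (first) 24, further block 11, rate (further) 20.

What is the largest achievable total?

Treat each block as its own option and order by rate: Chem/T1 31 > Geo/T1 30 > Anthro/T1 29 > Geo/T2 28 > Chem/T2 27 > Bio/T1 25 > Econ/T1 24 > Anthro/T2 23 > Econ/T2 20 > Bio/T2 8.
Chem T1 at 31: fill all 6 → 22 left.
Fill Geo T1 block (10 at 30) → 12 left.
Anthro T1 at 29: fill all 10 → 2 left.
2 remain; put them into Geo T2 at 28.
Total = 31×6 + 30×10 + 29×10 + 28×2 = 832.

832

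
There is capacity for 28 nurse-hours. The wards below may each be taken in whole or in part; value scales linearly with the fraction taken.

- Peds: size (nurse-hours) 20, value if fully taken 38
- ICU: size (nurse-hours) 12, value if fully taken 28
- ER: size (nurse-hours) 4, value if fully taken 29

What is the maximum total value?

Rank by value-to-size ratio: ER 29/4≈7.25, ICU 28/12≈2.33, Peds 38/20≈1.9.
ER: take in full, 4 nurse-hours for value 29 → 24 left.
Take all of ICU (12 nurse-hours, value 28) → 12 nurse-hours left.
12 nurse-hours left: a 12/20 share of Peds gives 38×12/20 = 22.8.
Total value = 79.8.

79.8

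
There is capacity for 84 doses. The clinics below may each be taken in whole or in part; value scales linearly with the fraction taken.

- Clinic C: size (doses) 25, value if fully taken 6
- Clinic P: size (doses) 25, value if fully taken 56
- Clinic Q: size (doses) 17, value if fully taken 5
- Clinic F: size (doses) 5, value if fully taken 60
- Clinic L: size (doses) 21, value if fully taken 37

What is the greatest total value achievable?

Best value per unit of size first: Clinic F 60/5≈12, Clinic P 56/25≈2.24, Clinic L 37/21≈1.76, Clinic Q 5/17≈0.294, Clinic C 6/25≈0.24.
Take all of Clinic F (5 doses, value 60) ; 79 doses left.
All 25 doses of Clinic P fit (value 56) ; 54 remain.
All 21 doses of Clinic L fit (value 37) ; 33 remain.
Clinic Q: take in full, 17 doses for value 5 ; 16 left.
Only 16 doses remain; take 16/25 of Clinic C for value 6×16/25 = 3.84.
Total value = 161.84.

161.84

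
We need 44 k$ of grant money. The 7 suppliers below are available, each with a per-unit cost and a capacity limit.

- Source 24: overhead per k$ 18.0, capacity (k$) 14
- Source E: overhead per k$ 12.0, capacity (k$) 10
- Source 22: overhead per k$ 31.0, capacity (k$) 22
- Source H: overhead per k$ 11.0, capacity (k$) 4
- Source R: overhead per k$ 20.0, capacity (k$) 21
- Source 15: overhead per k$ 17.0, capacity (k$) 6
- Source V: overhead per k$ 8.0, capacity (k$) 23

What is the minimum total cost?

468

Use suppliers in increasing cost order.
Source V at 8.0: take all 23 k$ ; 21 still needed.
Source H (11.0): use full 4 ; 17 k$ to go.
Take 10 from Source E at 12.0 ; need 7 more.
Take 6 from Source 15 at 17.0 ; need 1 more.
Take 1 from Source 24 at 18.0 to finish.
Source R, Source 22: unused.
Cost = 23×8.0 + 4×11.0 + 10×12.0 + 6×17.0 + 1×18.0 = 468.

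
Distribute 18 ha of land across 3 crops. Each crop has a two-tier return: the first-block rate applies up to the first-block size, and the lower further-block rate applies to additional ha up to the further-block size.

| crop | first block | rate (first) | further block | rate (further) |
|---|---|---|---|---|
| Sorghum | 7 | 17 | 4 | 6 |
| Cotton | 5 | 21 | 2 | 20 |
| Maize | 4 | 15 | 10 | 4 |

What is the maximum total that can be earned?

324

Rank every tier by rate: Cotton/T1 21 > Cotton/T2 20 > Sorghum/T1 17 > Maize/T1 15 > Sorghum/T2 6 > Maize/T2 4.
Fill Cotton T1 block (5 at 21) — 13 left.
Cotton/T2 (20): +2 — 11 left.
Sorghum T1 at 17: fill all 7 — 4 left.
Maize T1 at 15: fill all 4 — 0 left.
Total = 21×5 + 20×2 + 17×7 + 15×4 = 324.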